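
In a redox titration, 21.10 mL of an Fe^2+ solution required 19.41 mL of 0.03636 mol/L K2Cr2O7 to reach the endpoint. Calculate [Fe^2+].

0.201 M

n(K2Cr2O7) = 0.03636 x 0.01941 = 0.0007057 mol.
From the balanced equation, 1 mol K2Cr2O7 reacts with 6 mol Fe^2+, so n(Fe^2+) = 0.0007057 x 6/1 = 0.004234 mol.
[Fe^2+] = 0.004234 / 0.02110 L = 0.201 M.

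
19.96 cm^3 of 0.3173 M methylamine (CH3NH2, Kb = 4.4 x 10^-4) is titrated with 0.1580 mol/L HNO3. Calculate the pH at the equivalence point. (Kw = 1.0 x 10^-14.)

n(CH3NH2) = 0.3173 x 0.01996 = 0.006333 mol; V(HNO3) at equivalence = 0.006333/0.1580 = 0.04008 L.
At equivalence the base is fully converted to CH3NH3+; total volume = 0.06004 L, so [CH3NH3+] = 0.006333/0.06004 = 0.1055 M.
Ka(CH3NH3+) = Kw/Kb = 1.0e-14 / 4.4 x 10^-4 = 2.27e-11.
[H^+] = sqrt(Ka x [CH3NH3+]) = sqrt(2.27e-11 x 0.1055) = 1.55e-6 M.
pH = -log(1.55e-6) = 5.81.

5.81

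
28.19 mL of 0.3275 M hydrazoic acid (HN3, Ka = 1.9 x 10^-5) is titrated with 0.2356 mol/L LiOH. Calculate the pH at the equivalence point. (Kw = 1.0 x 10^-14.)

8.93

n(HN3) = 0.3275 x 0.02819 = 0.009232 mol; V(LiOH) at equivalence = 0.009232/0.2356 = 0.03919 L.
At equivalence all the acid is converted to N3-; total volume = 0.02819 + 0.03919 = 0.06738 L, so [N3-] = 0.009232/0.06738 = 0.1370 M.
Kb = Kw/Ka = 1.0e-14 / 1.9 x 10^-5 = 5.26e-10.
[OH^-] = sqrt(Kb x [N3-]) = sqrt(5.26e-10 x 0.1370) = 8.49e-6 M.
pOH = 5.07, so pH = 14.00 - 5.07 = 8.93.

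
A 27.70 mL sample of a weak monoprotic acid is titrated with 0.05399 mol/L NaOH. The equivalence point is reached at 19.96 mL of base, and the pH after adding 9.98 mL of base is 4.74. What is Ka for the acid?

1.8 x 10^-5

9.98 mL is half of the equivalence volume, so this is the half-equivalence point where [HA] = [A^-].
At half-equivalence pH = pKa, so pKa = 4.74.
Ka = 10^(-4.74) = 1.8 x 10^-5.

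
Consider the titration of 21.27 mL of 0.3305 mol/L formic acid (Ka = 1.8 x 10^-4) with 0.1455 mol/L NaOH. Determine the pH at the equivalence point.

n(HCOOH) = 0.3305 x 0.02127 = 0.007030 mol; V(NaOH) at equivalence = 0.007030/0.1455 = 0.04831 L.
At equivalence all the acid is converted to HCOO-; total volume = 0.02127 + 0.04831 = 0.06958 L, so [HCOO-] = 0.007030/0.06958 = 0.1010 M.
Kb = Kw/Ka = 1.0e-14 / 1.8 x 10^-4 = 5.56e-11.
[OH^-] = sqrt(Kb x [HCOO-]) = sqrt(5.56e-11 x 0.1010) = 2.37e-6 M.
pOH = 5.63, so pH = 14.00 - 5.63 = 8.37.

8.37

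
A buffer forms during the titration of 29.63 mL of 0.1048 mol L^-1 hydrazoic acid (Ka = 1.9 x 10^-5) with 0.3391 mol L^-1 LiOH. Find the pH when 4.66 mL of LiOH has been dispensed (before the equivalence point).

Initial n(HN3) = 0.1048 x 0.02963 = 0.003105 mol.
n(LiOH) added = 0.3391 x 0.004660 = 0.001580 mol, converting that many moles of HN3 to N3-.
Remaining n(HN3) = 0.001525 mol; n(N3-) = 0.001580 mol.
By Henderson-Hasselbalch, pH = pKa + log([A^-]/[HA]) = 4.72 + log(0.001580/0.001525) = 4.72 + (+0.02) = 4.74.

4.74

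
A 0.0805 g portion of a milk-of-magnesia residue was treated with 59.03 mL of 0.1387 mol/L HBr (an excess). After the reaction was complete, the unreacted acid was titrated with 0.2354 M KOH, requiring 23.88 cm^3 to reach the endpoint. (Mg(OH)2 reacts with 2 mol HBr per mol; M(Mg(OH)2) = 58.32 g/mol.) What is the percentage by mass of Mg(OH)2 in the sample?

93.0%

Total n(HBr) added = 0.1387 x 0.05903 = 0.008187 mol.
n(KOH) used = 0.2354 x 0.02388 = 0.005621 mol, which equals the excess n(HBr).
So n(HBr) consumed by the sample = 0.008187 - 0.005621 = 0.002566 mol.
n(Mg(OH)2) = 0.002566 / 2 = 0.001283 mol.
mass Mg(OH)2 = 0.001283 x 58.32 = 0.07483 g, so %Mg(OH)2 = 0.07483/0.0805 x 100 = 93.0%.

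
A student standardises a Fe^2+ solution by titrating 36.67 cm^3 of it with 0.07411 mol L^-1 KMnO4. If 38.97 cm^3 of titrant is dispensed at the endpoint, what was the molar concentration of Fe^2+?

0.394 M

n(KMnO4) = 0.07411 x 0.03897 = 0.002888 mol.
From the balanced equation, 1 mol KMnO4 reacts with 5 mol Fe^2+, so n(Fe^2+) = 0.002888 x 5/1 = 0.01444 mol.
[Fe^2+] = 0.01444 / 0.03667 L = 0.394 M.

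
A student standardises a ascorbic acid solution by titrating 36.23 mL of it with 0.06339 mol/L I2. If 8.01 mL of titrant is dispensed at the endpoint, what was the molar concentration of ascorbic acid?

0.0140 M

n(I2) = 0.06339 x 0.008010 = 0.0005078 mol.
From the balanced equation, 1 mol I2 reacts with 1 mol ascorbic acid, so n(ascorbic acid) = 0.0005078 x 1/1 = 0.0005078 mol.
[ascorbic acid] = 0.0005078 / 0.03623 L = 0.0140 M.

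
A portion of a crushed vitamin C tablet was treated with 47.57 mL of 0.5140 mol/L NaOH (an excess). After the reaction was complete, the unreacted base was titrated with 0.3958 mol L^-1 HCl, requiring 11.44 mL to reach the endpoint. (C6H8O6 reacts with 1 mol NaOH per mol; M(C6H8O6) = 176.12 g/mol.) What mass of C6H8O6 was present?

Total n(NaOH) added = 0.5140 x 0.04757 = 0.02445 mol.
n(HCl) used = 0.3958 x 0.01144 = 0.004528 mol, which equals the excess n(NaOH).
So n(NaOH) consumed by the sample = 0.02445 - 0.004528 = 0.01992 mol.
n(C6H8O6) = 0.01992 / 1 = 0.01992 mol.
mass = 0.01992 mol x 176.12 g/mol = 3.51 g.

3.51 g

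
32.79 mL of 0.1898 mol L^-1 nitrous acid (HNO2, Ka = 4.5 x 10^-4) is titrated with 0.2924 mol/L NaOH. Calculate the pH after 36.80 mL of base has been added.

12.81

n(acid) = 0.1898 x 0.03279 = 0.006224 mol; n(NaOH) added = 0.2924 x 0.03680 = 0.01076 mol.
Base is in excess by 0.01076 - 0.006224 = 0.004537 mol in a total volume of 0.06959 L.
[OH^-] = 0.004537/0.06959 = 0.06519 M, so pOH = 1.19 and pH = 14.00 - 1.19 = 12.81.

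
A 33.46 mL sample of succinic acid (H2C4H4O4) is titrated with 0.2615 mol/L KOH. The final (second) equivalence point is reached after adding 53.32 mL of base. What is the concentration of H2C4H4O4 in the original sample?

n(KOH) = 0.2615 x 0.05332 = 0.01394 mol.
At the final (second) equivalence point, 2 mol OH^- react per mol H2C4H4O4, so n(H2C4H4O4) = 0.01394 / 2 = 0.006972 mol.
[H2C4H4O4] = 0.006972 / 0.03346 L = 0.208 M.

0.208 M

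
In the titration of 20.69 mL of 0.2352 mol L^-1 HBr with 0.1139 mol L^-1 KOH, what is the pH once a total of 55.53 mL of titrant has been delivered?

n(acid) = 0.2352 x 0.02069 = 0.004866 mol; n(KOH) added = 0.1139 x 0.05553 = 0.006325 mol.
Base is in excess by 0.006325 - 0.004866 = 0.001459 mol in a total volume of 0.07622 L.
[OH^-] = 0.001459/0.07622 = 0.01914 M, so pOH = 1.72 and pH = 14.00 - 1.72 = 12.28.

12.28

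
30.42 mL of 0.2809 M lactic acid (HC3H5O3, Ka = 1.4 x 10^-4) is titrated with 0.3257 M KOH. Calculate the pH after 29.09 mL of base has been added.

12.19

n(acid) = 0.2809 x 0.03042 = 0.008545 mol; n(KOH) added = 0.3257 x 0.02909 = 0.009475 mol.
Base is in excess by 0.009475 - 0.008545 = 0.0009296 mol in a total volume of 0.05951 L.
[OH^-] = 0.0009296/0.05951 = 0.01562 M, so pOH = 1.81 and pH = 14.00 - 1.81 = 12.19.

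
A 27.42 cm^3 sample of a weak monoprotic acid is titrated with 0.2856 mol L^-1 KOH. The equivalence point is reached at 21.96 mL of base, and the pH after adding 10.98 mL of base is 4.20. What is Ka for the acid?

6.3 x 10^-5

10.98 mL is half of the equivalence volume, so this is the half-equivalence point where [HA] = [A^-].
At half-equivalence pH = pKa, so pKa = 4.20.
Ka = 10^(-4.20) = 6.3 x 10^-5.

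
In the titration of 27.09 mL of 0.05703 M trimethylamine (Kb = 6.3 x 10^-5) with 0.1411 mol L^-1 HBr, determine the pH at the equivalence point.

5.60

n((CH3)3N) = 0.05703 x 0.02709 = 0.001545 mol; V(HBr) at equivalence = 0.001545/0.1411 = 0.01095 L.
At equivalence the base is fully converted to (CH3)3NH+; total volume = 0.03804 L, so [(CH3)3NH+] = 0.001545/0.03804 = 0.04061 M.
Ka((CH3)3NH+) = Kw/Kb = 1.0e-14 / 6.3 x 10^-5 = 1.59e-10.
[H^+] = sqrt(Ka x [(CH3)3NH+]) = sqrt(1.59e-10 x 0.04061) = 2.54e-6 M.
pH = -log(2.54e-6) = 5.60.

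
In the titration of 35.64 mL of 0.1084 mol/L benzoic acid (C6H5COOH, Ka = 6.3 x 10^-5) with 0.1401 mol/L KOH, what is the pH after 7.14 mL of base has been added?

3.74

Initial n(C6H5COOH) = 0.1084 x 0.03564 = 0.003863 mol.
n(KOH) added = 0.1401 x 0.007140 = 0.001000 mol, converting that many moles of C6H5COOH to C6H5COO-.
Remaining n(C6H5COOH) = 0.002863 mol; n(C6H5COO-) = 0.001000 mol.
By Henderson-Hasselbalch, pH = pKa + log([A^-]/[HA]) = 4.20 + log(0.001000/0.002863) = 4.20 + (-0.46) = 3.74.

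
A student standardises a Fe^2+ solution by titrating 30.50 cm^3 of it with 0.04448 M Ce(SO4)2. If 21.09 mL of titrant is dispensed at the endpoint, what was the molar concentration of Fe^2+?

0.0308 M

n(Ce(SO4)2) = 0.04448 x 0.02109 = 0.0009381 mol.
From the balanced equation, 1 mol Ce(SO4)2 reacts with 1 mol Fe^2+, so n(Fe^2+) = 0.0009381 x 1/1 = 0.0009381 mol.
[Fe^2+] = 0.0009381 / 0.03050 L = 0.0308 M.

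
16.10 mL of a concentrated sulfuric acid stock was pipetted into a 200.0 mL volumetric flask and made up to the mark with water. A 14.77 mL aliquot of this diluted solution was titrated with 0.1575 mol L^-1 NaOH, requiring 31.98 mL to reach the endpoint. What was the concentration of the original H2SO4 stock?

n(NaOH) = 0.1575 x 0.03198 = 0.005037 mol.
n(H2SO4) in the aliquot = 0.005037 x 1/2 = 0.002518 mol.
[diluted H2SO4] = 0.002518 / 0.01477 = 0.1705 M.
Dilution factor = 200.0/16.10 = 12.42, so [stock] = 0.1705 x 12.42 = 2.12 M.

2.12 M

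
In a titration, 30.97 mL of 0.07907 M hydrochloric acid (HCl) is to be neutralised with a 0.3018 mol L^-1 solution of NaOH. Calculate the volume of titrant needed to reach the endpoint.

n(HCl) = 0.07907 mol/L x 0.03097 L = 0.002449 mol.
At equivalence n(NaOH) = n(HCl) = 0.002449 mol.
V(NaOH) = 0.002449 / 0.3018 = 0.008114 L = 8.11 mL.

8.11 mL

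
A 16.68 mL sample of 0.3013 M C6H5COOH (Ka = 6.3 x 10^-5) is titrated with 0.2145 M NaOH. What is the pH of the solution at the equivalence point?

n(C6H5COOH) = 0.3013 x 0.01668 = 0.005026 mol; V(NaOH) at equivalence = 0.005026/0.2145 = 0.02343 L.
At equivalence all the acid is converted to C6H5COO-; total volume = 0.01668 + 0.02343 = 0.04011 L, so [C6H5COO-] = 0.005026/0.04011 = 0.1253 M.
Kb = Kw/Ka = 1.0e-14 / 6.3 x 10^-5 = 1.59e-10.
[OH^-] = sqrt(Kb x [C6H5COO-]) = sqrt(1.59e-10 x 0.1253) = 4.46e-6 M.
pOH = 5.35, so pH = 14.00 - 5.35 = 8.65.

8.65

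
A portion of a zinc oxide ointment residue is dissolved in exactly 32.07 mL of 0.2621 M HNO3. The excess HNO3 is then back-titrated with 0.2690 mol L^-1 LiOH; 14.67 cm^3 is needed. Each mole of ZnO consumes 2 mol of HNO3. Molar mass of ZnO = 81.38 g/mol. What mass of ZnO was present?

0.181 g

Total n(HNO3) added = 0.2621 x 0.03207 = 0.008406 mol.
n(LiOH) used = 0.2690 x 0.01467 = 0.003946 mol, which equals the excess n(HNO3).
So n(HNO3) consumed by the sample = 0.008406 - 0.003946 = 0.004459 mol.
n(ZnO) = 0.004459 / 2 = 0.002230 mol.
mass = 0.002230 mol x 81.38 g/mol = 0.181 g.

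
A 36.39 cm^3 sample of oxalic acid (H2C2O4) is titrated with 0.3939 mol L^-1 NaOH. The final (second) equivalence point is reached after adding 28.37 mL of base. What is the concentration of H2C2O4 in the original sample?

0.154 M

n(NaOH) = 0.3939 x 0.02837 = 0.01117 mol.
At the final (second) equivalence point, 2 mol OH^- react per mol H2C2O4, so n(H2C2O4) = 0.01117 / 2 = 0.005587 mol.
[H2C2O4] = 0.005587 / 0.03639 L = 0.154 M.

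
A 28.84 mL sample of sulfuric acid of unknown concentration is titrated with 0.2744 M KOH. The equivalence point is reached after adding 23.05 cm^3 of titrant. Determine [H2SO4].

n(KOH) delivered = 0.2744 x 0.02305 = 0.006325 mol.
The reaction is 1 H2SO4 + 2 KOH, so n(H2SO4) = 0.006325 x 1/2 = 0.003162 mol.
[H2SO4] = 0.003162 mol / 0.02884 L = 0.110 M.

0.110 M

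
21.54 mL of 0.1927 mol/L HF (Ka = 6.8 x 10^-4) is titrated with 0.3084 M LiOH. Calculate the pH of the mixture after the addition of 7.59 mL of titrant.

Initial n(HF) = 0.1927 x 0.02154 = 0.004151 mol.
n(LiOH) added = 0.3084 x 0.007590 = 0.002341 mol, converting that many moles of HF to F-.
Remaining n(HF) = 0.001810 mol; n(F-) = 0.002341 mol.
By Henderson-Hasselbalch, pH = pKa + log([A^-]/[HA]) = 3.17 + log(0.002341/0.001810) = 3.17 + (+0.11) = 3.28.

3.28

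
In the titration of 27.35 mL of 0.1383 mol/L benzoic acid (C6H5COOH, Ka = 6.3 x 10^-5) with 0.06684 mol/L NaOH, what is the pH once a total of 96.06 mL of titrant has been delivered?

n(acid) = 0.1383 x 0.02735 = 0.003783 mol; n(NaOH) added = 0.06684 x 0.09606 = 0.006421 mol.
Base is in excess by 0.006421 - 0.003783 = 0.002638 mol in a total volume of 0.1234 L.
[OH^-] = 0.002638/0.1234 = 0.02138 M, so pOH = 1.67 and pH = 14.00 - 1.67 = 12.33.

12.33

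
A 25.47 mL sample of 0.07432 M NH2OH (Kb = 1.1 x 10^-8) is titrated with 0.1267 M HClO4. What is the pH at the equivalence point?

n(NH2OH) = 0.07432 x 0.02547 = 0.001893 mol; V(HClO4) at equivalence = 0.001893/0.1267 = 0.01494 L.
At equivalence the base is fully converted to NH3OH+; total volume = 0.04041 L, so [NH3OH+] = 0.001893/0.04041 = 0.04684 M.
Ka(NH3OH+) = Kw/Kb = 1.0e-14 / 1.1 x 10^-8 = 9.09e-7.
[H^+] = sqrt(Ka x [NH3OH+]) = sqrt(9.09e-7 x 0.04684) = 0.000206 M.
pH = -log(0.000206) = 3.69.

3.69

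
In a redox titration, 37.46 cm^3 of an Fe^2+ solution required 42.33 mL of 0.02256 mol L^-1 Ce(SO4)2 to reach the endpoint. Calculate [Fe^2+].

0.0255 M

n(Ce(SO4)2) = 0.02256 x 0.04233 = 0.0009550 mol.
From the balanced equation, 1 mol Ce(SO4)2 reacts with 1 mol Fe^2+, so n(Fe^2+) = 0.0009550 x 1/1 = 0.0009550 mol.
[Fe^2+] = 0.0009550 / 0.03746 L = 0.0255 M.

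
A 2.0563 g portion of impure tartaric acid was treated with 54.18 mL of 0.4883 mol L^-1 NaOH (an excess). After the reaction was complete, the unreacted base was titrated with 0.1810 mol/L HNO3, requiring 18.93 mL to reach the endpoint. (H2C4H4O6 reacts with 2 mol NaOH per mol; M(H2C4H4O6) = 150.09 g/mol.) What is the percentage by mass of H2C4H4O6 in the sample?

84.0%

Total n(NaOH) added = 0.4883 x 0.05418 = 0.02646 mol.
n(HNO3) used = 0.1810 x 0.01893 = 0.003426 mol, which equals the excess n(NaOH).
So n(NaOH) consumed by the sample = 0.02646 - 0.003426 = 0.02303 mol.
n(H2C4H4O6) = 0.02303 / 2 = 0.01151 mol.
mass H2C4H4O6 = 0.01151 x 150.09 = 1.728 g, so %H2C4H4O6 = 1.728/2.0563 x 100 = 84.0%.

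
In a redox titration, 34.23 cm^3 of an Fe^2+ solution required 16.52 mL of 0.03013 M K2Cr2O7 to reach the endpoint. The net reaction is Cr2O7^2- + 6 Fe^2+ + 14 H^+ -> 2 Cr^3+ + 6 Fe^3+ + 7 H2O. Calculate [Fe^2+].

0.0872 M

n(K2Cr2O7) = 0.03013 x 0.01652 = 0.0004977 mol.
From the balanced equation, 1 mol K2Cr2O7 reacts with 6 mol Fe^2+, so n(Fe^2+) = 0.0004977 x 6/1 = 0.002986 mol.
[Fe^2+] = 0.002986 / 0.03423 L = 0.0872 M.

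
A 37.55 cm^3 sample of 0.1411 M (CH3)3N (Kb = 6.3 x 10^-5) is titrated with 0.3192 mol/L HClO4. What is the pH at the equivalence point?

5.40

n((CH3)3N) = 0.1411 x 0.03755 = 0.005298 mol; V(HClO4) at equivalence = 0.005298/0.3192 = 0.01660 L.
At equivalence the base is fully converted to (CH3)3NH+; total volume = 0.05415 L, so [(CH3)3NH+] = 0.005298/0.05415 = 0.09785 M.
Ka((CH3)3NH+) = Kw/Kb = 1.0e-14 / 6.3 x 10^-5 = 1.59e-10.
[H^+] = sqrt(Ka x [(CH3)3NH+]) = sqrt(1.59e-10 x 0.09785) = 3.94e-6 M.
pH = -log(3.94e-6) = 5.40.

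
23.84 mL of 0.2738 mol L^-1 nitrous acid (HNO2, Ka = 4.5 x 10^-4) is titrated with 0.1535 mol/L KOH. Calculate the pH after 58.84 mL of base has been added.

n(acid) = 0.2738 x 0.02384 = 0.006527 mol; n(KOH) added = 0.1535 x 0.05884 = 0.009032 mol.
Base is in excess by 0.009032 - 0.006527 = 0.002505 mol in a total volume of 0.08268 L.
[OH^-] = 0.002505/0.08268 = 0.03029 M, so pOH = 1.52 and pH = 14.00 - 1.52 = 12.48.

12.48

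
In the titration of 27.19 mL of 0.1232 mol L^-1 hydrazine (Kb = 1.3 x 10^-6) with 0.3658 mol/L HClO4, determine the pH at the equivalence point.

n(N2H4) = 0.1232 x 0.02719 = 0.003350 mol; V(HClO4) at equivalence = 0.003350/0.3658 = 0.009157 L.
At equivalence the base is fully converted to N2H5+; total volume = 0.03635 L, so [N2H5+] = 0.003350/0.03635 = 0.09216 M.
Ka(N2H5+) = Kw/Kb = 1.0e-14 / 1.3 x 10^-6 = 7.69e-9.
[H^+] = sqrt(Ka x [N2H5+]) = sqrt(7.69e-9 x 0.09216) = 2.66e-5 M.
pH = -log(2.66e-5) = 4.57.

4.57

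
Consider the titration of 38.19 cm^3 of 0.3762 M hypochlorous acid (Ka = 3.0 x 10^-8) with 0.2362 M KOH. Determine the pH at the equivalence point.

10.34

n(HClO) = 0.3762 x 0.03819 = 0.01437 mol; V(KOH) at equivalence = 0.01437/0.2362 = 0.06083 L.
At equivalence all the acid is converted to ClO-; total volume = 0.03819 + 0.06083 = 0.09902 L, so [ClO-] = 0.01437/0.09902 = 0.1451 M.
Kb = Kw/Ka = 1.0e-14 / 3.0 x 10^-8 = 3.33e-7.
[OH^-] = sqrt(Kb x [ClO-]) = sqrt(3.33e-7 x 0.1451) = 0.000220 M.
pOH = 3.66, so pH = 14.00 - 3.66 = 10.34.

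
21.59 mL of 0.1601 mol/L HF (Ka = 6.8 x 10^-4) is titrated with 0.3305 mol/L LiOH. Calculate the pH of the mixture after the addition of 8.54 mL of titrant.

Initial n(HF) = 0.1601 x 0.02159 = 0.003457 mol.
n(LiOH) added = 0.3305 x 0.008540 = 0.002822 mol, converting that many moles of HF to F-.
Remaining n(HF) = 0.0006341 mol; n(F-) = 0.002822 mol.
By Henderson-Hasselbalch, pH = pKa + log([A^-]/[HA]) = 3.17 + log(0.002822/0.0006341) = 3.17 + (+0.65) = 3.82.

3.82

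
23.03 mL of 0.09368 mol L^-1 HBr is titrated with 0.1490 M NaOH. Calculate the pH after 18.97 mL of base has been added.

n(acid) = 0.09368 x 0.02303 = 0.002157 mol; n(NaOH) added = 0.1490 x 0.01897 = 0.002827 mol.
Base is in excess by 0.002827 - 0.002157 = 0.0006691 mol in a total volume of 0.04200 L.
[OH^-] = 0.0006691/0.04200 = 0.01593 M, so pOH = 1.80 and pH = 14.00 - 1.80 = 12.20.

12.20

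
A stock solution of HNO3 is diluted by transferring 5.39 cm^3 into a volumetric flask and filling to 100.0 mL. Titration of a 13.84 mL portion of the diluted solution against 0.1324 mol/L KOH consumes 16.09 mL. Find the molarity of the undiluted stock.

2.86 M

n(KOH) = 0.1324 x 0.01609 = 0.002130 mol.
n(HNO3) in the aliquot = 0.002130 mol.
[diluted HNO3] = 0.002130 / 0.01384 = 0.1539 M.
Dilution factor = 100.0/5.390 = 18.55, so [stock] = 0.1539 x 18.55 = 2.86 M.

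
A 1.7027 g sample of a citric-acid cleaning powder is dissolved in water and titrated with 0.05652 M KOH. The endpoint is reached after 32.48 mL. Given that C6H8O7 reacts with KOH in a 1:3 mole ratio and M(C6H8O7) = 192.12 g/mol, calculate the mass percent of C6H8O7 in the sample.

6.90%

n(KOH) = 0.05652 x 0.03248 = 0.001836 mol.
n(C6H8O7) = 0.001836 / 3 = 0.0006119 mol.
mass of C6H8O7 = 0.0006119 x 192.12 = 0.1176 g.
% purity = 0.1176 / 1.7027 x 100 = 6.90%.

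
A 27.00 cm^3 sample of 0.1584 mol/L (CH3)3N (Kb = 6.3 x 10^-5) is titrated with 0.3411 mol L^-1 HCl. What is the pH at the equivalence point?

n((CH3)3N) = 0.1584 x 0.02700 = 0.004277 mol; V(HCl) at equivalence = 0.004277/0.3411 = 0.01254 L.
At equivalence the base is fully converted to (CH3)3NH+; total volume = 0.03954 L, so [(CH3)3NH+] = 0.004277/0.03954 = 0.1082 M.
Ka((CH3)3NH+) = Kw/Kb = 1.0e-14 / 6.3 x 10^-5 = 1.59e-10.
[H^+] = sqrt(Ka x [(CH3)3NH+]) = sqrt(1.59e-10 x 0.1082) = 4.14e-6 M.
pH = -log(4.14e-6) = 5.38.

5.38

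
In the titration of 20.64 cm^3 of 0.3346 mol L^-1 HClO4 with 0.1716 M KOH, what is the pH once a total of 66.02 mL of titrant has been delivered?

n(acid) = 0.3346 x 0.02064 = 0.006906 mol; n(KOH) added = 0.1716 x 0.06602 = 0.01133 mol.
Base is in excess by 0.01133 - 0.006906 = 0.004423 mol in a total volume of 0.08666 L.
[OH^-] = 0.004423/0.08666 = 0.05104 M, so pOH = 1.29 and pH = 14.00 - 1.29 = 12.71.

12.71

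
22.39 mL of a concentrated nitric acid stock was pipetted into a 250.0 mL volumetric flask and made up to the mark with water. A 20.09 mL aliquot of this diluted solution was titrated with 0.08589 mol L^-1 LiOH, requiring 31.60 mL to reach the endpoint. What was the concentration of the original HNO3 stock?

n(LiOH) = 0.08589 x 0.03160 = 0.002714 mol.
n(HNO3) in the aliquot = 0.002714 mol.
[diluted HNO3] = 0.002714 / 0.02009 = 0.1351 M.
Dilution factor = 250.0/22.39 = 11.17, so [stock] = 0.1351 x 11.17 = 1.51 M.

1.51 M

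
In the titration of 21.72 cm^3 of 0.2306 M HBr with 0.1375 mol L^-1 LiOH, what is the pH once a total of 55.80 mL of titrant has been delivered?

n(acid) = 0.2306 x 0.02172 = 0.005009 mol; n(LiOH) added = 0.1375 x 0.05580 = 0.007673 mol.
Base is in excess by 0.007673 - 0.005009 = 0.002664 mol in a total volume of 0.07752 L.
[OH^-] = 0.002664/0.07752 = 0.03436 M, so pOH = 1.46 and pH = 14.00 - 1.46 = 12.54.

12.54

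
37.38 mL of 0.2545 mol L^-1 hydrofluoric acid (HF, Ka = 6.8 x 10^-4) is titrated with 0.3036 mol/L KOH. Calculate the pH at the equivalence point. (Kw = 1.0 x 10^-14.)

8.15

n(HF) = 0.2545 x 0.03738 = 0.009513 mol; V(KOH) at equivalence = 0.009513/0.3036 = 0.03133 L.
At equivalence all the acid is converted to F-; total volume = 0.03738 + 0.03133 = 0.06871 L, so [F-] = 0.009513/0.06871 = 0.1384 M.
Kb = Kw/Ka = 1.0e-14 / 6.8 x 10^-4 = 1.47e-11.
[OH^-] = sqrt(Kb x [F-]) = sqrt(1.47e-11 x 0.1384) = 1.43e-6 M.
pOH = 5.85, so pH = 14.00 - 5.85 = 8.15.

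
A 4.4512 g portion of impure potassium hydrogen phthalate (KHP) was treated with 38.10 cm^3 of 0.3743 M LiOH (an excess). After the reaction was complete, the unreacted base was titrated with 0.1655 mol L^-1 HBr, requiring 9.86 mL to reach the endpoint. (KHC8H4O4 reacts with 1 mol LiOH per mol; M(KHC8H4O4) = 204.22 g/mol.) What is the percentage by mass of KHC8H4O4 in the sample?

57.9%

Total n(LiOH) added = 0.3743 x 0.03810 = 0.01426 mol.
n(HBr) used = 0.1655 x 0.009860 = 0.001632 mol, which equals the excess n(LiOH).
So n(LiOH) consumed by the sample = 0.01426 - 0.001632 = 0.01263 mol.
n(KHC8H4O4) = 0.01263 / 1 = 0.01263 mol.
mass KHC8H4O4 = 0.01263 x 204.22 = 2.579 g, so %KHC8H4O4 = 2.579/4.4512 x 100 = 57.9%.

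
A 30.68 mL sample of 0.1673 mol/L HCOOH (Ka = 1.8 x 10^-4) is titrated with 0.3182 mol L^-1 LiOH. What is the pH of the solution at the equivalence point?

8.39

n(HCOOH) = 0.1673 x 0.03068 = 0.005133 mol; V(LiOH) at equivalence = 0.005133/0.3182 = 0.01613 L.
At equivalence all the acid is converted to HCOO-; total volume = 0.03068 + 0.01613 = 0.04681 L, so [HCOO-] = 0.005133/0.04681 = 0.1096 M.
Kb = Kw/Ka = 1.0e-14 / 1.8 x 10^-4 = 5.56e-11.
[OH^-] = sqrt(Kb x [HCOO-]) = sqrt(5.56e-11 x 0.1096) = 2.47e-6 M.
pOH = 5.61, so pH = 14.00 - 5.61 = 8.39.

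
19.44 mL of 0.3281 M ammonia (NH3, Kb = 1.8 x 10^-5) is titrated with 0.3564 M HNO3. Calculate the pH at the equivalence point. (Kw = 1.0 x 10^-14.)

5.01

n(NH3) = 0.3281 x 0.01944 = 0.006378 mol; V(HNO3) at equivalence = 0.006378/0.3564 = 0.01790 L.
At equivalence the base is fully converted to NH4+; total volume = 0.03734 L, so [NH4+] = 0.006378/0.03734 = 0.1708 M.
Ka(NH4+) = Kw/Kb = 1.0e-14 / 1.8 x 10^-5 = 5.56e-10.
[H^+] = sqrt(Ka x [NH4+]) = sqrt(5.56e-10 x 0.1708) = 9.74e-6 M.
pH = -log(9.74e-6) = 5.01.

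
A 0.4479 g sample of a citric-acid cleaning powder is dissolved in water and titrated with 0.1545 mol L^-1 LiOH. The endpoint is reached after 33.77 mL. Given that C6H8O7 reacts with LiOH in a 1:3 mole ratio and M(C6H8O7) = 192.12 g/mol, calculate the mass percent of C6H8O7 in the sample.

74.6%

n(LiOH) = 0.1545 x 0.03377 = 0.005217 mol.
n(C6H8O7) = 0.005217 / 3 = 0.001739 mol.
mass of C6H8O7 = 0.001739 x 192.12 = 0.3341 g.
% purity = 0.3341 / 0.4479 x 100 = 74.6%.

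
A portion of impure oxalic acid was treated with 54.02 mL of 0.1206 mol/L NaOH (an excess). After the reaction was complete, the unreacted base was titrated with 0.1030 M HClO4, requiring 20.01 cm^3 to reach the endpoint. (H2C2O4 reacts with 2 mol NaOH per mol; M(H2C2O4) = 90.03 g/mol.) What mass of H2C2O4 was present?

Total n(NaOH) added = 0.1206 x 0.05402 = 0.006515 mol.
n(HClO4) used = 0.1030 x 0.02001 = 0.002061 mol, which equals the excess n(NaOH).
So n(NaOH) consumed by the sample = 0.006515 - 0.002061 = 0.004454 mol.
n(H2C2O4) = 0.004454 / 2 = 0.002227 mol.
mass = 0.002227 mol x 90.03 g/mol = 0.200 g.

0.200 g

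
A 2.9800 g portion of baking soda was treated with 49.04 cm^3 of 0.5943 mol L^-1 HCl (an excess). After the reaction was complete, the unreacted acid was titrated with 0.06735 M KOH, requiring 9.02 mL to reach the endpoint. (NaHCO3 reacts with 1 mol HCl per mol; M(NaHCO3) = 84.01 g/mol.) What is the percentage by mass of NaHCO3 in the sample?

80.4%

Total n(HCl) added = 0.5943 x 0.04904 = 0.02914 mol.
n(KOH) used = 0.06735 x 0.009020 = 0.0006075 mol, which equals the excess n(HCl).
So n(HCl) consumed by the sample = 0.02914 - 0.0006075 = 0.02854 mol.
n(NaHCO3) = 0.02854 / 1 = 0.02854 mol.
mass NaHCO3 = 0.02854 x 84.01 = 2.397 g, so %NaHCO3 = 2.397/2.9800 x 100 = 80.4%.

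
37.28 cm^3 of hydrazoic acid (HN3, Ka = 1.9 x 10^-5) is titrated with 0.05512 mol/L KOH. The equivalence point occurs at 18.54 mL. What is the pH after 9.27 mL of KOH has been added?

9.27 mL is exactly half the equivalence volume (18.54/2), i.e. the half-equivalence point.
There, n(HA) = n(A^-), so pH = pKa = -log(1.9 x 10^-5) = 4.72.

4.72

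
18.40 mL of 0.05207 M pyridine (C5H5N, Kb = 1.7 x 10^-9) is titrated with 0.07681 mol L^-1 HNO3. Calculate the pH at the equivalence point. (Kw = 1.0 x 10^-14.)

n(C5H5N) = 0.05207 x 0.01840 = 0.0009581 mol; V(HNO3) at equivalence = 0.0009581/0.07681 = 0.01247 L.
At equivalence the base is fully converted to C5H5NH+; total volume = 0.03087 L, so [C5H5NH+] = 0.0009581/0.03087 = 0.03103 M.
Ka(C5H5NH+) = Kw/Kb = 1.0e-14 / 1.7 x 10^-9 = 5.88e-6.
[H^+] = sqrt(Ka x [C5H5NH+]) = sqrt(5.88e-6 x 0.03103) = 0.000427 M.
pH = -log(0.000427) = 3.37.

3.37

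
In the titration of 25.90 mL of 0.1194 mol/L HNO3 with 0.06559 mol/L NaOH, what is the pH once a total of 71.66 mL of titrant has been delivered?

n(acid) = 0.1194 x 0.02590 = 0.003092 mol; n(NaOH) added = 0.06559 x 0.07166 = 0.004700 mol.
Base is in excess by 0.004700 - 0.003092 = 0.001608 mol in a total volume of 0.09756 L.
[OH^-] = 0.001608/0.09756 = 0.01648 M, so pOH = 1.78 and pH = 14.00 - 1.78 = 12.22.

12.22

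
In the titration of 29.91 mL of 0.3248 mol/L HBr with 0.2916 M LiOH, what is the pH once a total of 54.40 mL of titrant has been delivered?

n(acid) = 0.3248 x 0.02991 = 0.009715 mol; n(LiOH) added = 0.2916 x 0.05440 = 0.01586 mol.
Base is in excess by 0.01586 - 0.009715 = 0.006148 mol in a total volume of 0.08431 L.
[OH^-] = 0.006148/0.08431 = 0.07292 M, so pOH = 1.14 and pH = 14.00 - 1.14 = 12.86.

12.86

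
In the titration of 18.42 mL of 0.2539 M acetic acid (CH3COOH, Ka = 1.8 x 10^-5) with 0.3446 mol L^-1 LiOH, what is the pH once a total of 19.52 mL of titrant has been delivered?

12.73

n(acid) = 0.2539 x 0.01842 = 0.004677 mol; n(LiOH) added = 0.3446 x 0.01952 = 0.006727 mol.
Base is in excess by 0.006727 - 0.004677 = 0.002050 mol in a total volume of 0.03794 L.
[OH^-] = 0.002050/0.03794 = 0.05403 M, so pOH = 1.27 and pH = 14.00 - 1.27 = 12.73.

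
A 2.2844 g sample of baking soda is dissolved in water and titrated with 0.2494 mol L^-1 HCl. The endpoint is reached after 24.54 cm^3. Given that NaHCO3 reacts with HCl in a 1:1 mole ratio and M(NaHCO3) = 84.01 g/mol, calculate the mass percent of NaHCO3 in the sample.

22.5%

n(HCl) = 0.2494 x 0.02454 = 0.006120 mol.
n(NaHCO3) = 0.006120 / 1 = 0.006120 mol.
mass of NaHCO3 = 0.006120 x 84.01 = 0.5142 g.
% purity = 0.5142 / 2.2844 x 100 = 22.5%.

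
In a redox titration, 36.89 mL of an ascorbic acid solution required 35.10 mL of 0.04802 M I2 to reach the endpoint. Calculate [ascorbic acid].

n(I2) = 0.04802 x 0.03510 = 0.001686 mol.
From the balanced equation, 1 mol I2 reacts with 1 mol ascorbic acid, so n(ascorbic acid) = 0.001686 x 1/1 = 0.001686 mol.
[ascorbic acid] = 0.001686 / 0.03689 L = 0.0457 M.

0.0457 M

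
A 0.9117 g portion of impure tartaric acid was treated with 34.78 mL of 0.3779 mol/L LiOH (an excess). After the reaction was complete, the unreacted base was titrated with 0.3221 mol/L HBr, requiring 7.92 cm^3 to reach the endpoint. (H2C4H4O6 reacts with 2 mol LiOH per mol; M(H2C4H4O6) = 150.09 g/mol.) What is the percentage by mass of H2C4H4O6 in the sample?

87.2%

Total n(LiOH) added = 0.3779 x 0.03478 = 0.01314 mol.
n(HBr) used = 0.3221 x 0.007920 = 0.002551 mol, which equals the excess n(LiOH).
So n(LiOH) consumed by the sample = 0.01314 - 0.002551 = 0.01059 mol.
n(H2C4H4O6) = 0.01059 / 2 = 0.005296 mol.
mass H2C4H4O6 = 0.005296 x 150.09 = 0.7949 g, so %H2C4H4O6 = 0.7949/0.9117 x 100 = 87.2%.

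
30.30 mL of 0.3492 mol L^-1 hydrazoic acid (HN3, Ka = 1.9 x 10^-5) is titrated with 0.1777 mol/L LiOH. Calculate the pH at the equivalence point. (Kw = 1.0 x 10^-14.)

8.90

n(HN3) = 0.3492 x 0.03030 = 0.01058 mol; V(LiOH) at equivalence = 0.01058/0.1777 = 0.05954 L.
At equivalence all the acid is converted to N3-; total volume = 0.03030 + 0.05954 = 0.08984 L, so [N3-] = 0.01058/0.08984 = 0.1178 M.
Kb = Kw/Ka = 1.0e-14 / 1.9 x 10^-5 = 5.26e-10.
[OH^-] = sqrt(Kb x [N3-]) = sqrt(5.26e-10 x 0.1178) = 7.87e-6 M.
pOH = 5.10, so pH = 14.00 - 5.10 = 8.90.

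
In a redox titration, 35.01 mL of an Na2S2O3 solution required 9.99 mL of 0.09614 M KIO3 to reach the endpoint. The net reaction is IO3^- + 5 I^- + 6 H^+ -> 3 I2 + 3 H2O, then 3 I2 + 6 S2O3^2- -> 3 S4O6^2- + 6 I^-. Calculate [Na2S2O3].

0.165 M

n(KIO3) = 0.09614 x 0.009990 = 0.0009604 mol.
From the balanced equation, 1 mol KIO3 reacts with 6 mol Na2S2O3, so n(Na2S2O3) = 0.0009604 x 6/1 = 0.005763 mol.
[Na2S2O3] = 0.005763 / 0.03501 L = 0.165 M.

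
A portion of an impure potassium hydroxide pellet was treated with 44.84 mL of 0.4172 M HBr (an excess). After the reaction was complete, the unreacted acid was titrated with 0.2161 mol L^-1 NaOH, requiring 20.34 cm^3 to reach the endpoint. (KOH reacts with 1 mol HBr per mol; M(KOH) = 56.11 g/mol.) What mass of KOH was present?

0.803 g

Total n(HBr) added = 0.4172 x 0.04484 = 0.01871 mol.
n(NaOH) used = 0.2161 x 0.02034 = 0.004395 mol, which equals the excess n(HBr).
So n(HBr) consumed by the sample = 0.01871 - 0.004395 = 0.01431 mol.
n(KOH) = 0.01431 / 1 = 0.01431 mol.
mass = 0.01431 mol x 56.11 g/mol = 0.803 g.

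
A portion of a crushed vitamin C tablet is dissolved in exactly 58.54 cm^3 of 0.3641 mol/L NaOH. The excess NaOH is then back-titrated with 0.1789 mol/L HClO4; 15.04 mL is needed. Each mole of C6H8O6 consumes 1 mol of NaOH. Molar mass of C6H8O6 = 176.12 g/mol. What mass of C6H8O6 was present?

3.28 g

Total n(NaOH) added = 0.3641 x 0.05854 = 0.02131 mol.
n(HClO4) used = 0.1789 x 0.01504 = 0.002691 mol, which equals the excess n(NaOH).
So n(NaOH) consumed by the sample = 0.02131 - 0.002691 = 0.01862 mol.
n(C6H8O6) = 0.01862 / 1 = 0.01862 mol.
mass = 0.01862 mol x 176.12 g/mol = 3.28 g.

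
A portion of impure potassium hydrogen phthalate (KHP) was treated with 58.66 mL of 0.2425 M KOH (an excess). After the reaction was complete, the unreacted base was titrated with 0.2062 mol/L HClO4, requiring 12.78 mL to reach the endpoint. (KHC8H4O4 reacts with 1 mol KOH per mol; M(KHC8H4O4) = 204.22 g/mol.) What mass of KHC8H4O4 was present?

Total n(KOH) added = 0.2425 x 0.05866 = 0.01423 mol.
n(HClO4) used = 0.2062 x 0.01278 = 0.002635 mol, which equals the excess n(KOH).
So n(KOH) consumed by the sample = 0.01423 - 0.002635 = 0.01159 mol.
n(KHC8H4O4) = 0.01159 / 1 = 0.01159 mol.
mass = 0.01159 mol x 204.22 g/mol = 2.37 g.

2.37 g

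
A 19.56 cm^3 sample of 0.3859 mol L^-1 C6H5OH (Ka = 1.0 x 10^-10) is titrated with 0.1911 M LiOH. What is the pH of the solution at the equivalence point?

11.55

n(C6H5OH) = 0.3859 x 0.01956 = 0.007548 mol; V(LiOH) at equivalence = 0.007548/0.1911 = 0.03950 L.
At equivalence all the acid is converted to C6H5O-; total volume = 0.01956 + 0.03950 = 0.05906 L, so [C6H5O-] = 0.007548/0.05906 = 0.1278 M.
Kb = Kw/Ka = 1.0e-14 / 1.0 x 10^-10 = 0.000100.
[OH^-] = sqrt(Kb x [C6H5O-]) = sqrt(0.000100 x 0.1278) = 0.00358 M.
pOH = 2.45, so pH = 14.00 - 2.45 = 11.55.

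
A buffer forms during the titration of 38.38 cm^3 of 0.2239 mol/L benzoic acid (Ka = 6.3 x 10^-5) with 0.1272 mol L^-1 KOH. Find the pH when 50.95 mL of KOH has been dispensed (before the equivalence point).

Initial n(C6H5COOH) = 0.2239 x 0.03838 = 0.008593 mol.
n(KOH) added = 0.1272 x 0.05095 = 0.006481 mol, converting that many moles of C6H5COOH to C6H5COO-.
Remaining n(C6H5COOH) = 0.002112 mol; n(C6H5COO-) = 0.006481 mol.
By Henderson-Hasselbalch, pH = pKa + log([A^-]/[HA]) = 4.20 + log(0.006481/0.002112) = 4.20 + (+0.49) = 4.69.

4.69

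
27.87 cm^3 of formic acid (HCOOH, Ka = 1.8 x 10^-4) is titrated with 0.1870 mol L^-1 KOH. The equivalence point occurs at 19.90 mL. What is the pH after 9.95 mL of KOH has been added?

3.74

9.95 mL is exactly half the equivalence volume (19.90/2), i.e. the half-equivalence point.
There, n(HA) = n(A^-), so pH = pKa = -log(1.8 x 10^-4) = 3.74.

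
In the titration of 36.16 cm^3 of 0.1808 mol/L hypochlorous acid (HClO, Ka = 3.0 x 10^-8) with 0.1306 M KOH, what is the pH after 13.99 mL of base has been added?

7.11

Initial n(HClO) = 0.1808 x 0.03616 = 0.006538 mol.
n(KOH) added = 0.1306 x 0.01399 = 0.001827 mol, converting that many moles of HClO to ClO-.
Remaining n(HClO) = 0.004711 mol; n(ClO-) = 0.001827 mol.
By Henderson-Hasselbalch, pH = pKa + log([A^-]/[HA]) = 7.52 + log(0.001827/0.004711) = 7.52 + (-0.41) = 7.11.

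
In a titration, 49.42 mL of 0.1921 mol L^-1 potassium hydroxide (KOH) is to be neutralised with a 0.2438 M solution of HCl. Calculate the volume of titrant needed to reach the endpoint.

38.9 mL

n(KOH) = 0.1921 mol/L x 0.04942 L = 0.009494 mol.
At equivalence n(HCl) = n(KOH) = 0.009494 mol.
V(HCl) = 0.009494 / 0.2438 = 0.03894 L = 38.9 mL.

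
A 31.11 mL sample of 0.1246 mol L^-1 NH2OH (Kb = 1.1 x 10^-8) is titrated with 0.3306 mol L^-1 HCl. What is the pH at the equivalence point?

3.54

n(NH2OH) = 0.1246 x 0.03111 = 0.003876 mol; V(HCl) at equivalence = 0.003876/0.3306 = 0.01173 L.
At equivalence the base is fully converted to NH3OH+; total volume = 0.04284 L, so [NH3OH+] = 0.003876/0.04284 = 0.09049 M.
Ka(NH3OH+) = Kw/Kb = 1.0e-14 / 1.1 x 10^-8 = 9.09e-7.
[H^+] = sqrt(Ka x [NH3OH+]) = sqrt(9.09e-7 x 0.09049) = 0.000287 M.
pH = -log(0.000287) = 3.54.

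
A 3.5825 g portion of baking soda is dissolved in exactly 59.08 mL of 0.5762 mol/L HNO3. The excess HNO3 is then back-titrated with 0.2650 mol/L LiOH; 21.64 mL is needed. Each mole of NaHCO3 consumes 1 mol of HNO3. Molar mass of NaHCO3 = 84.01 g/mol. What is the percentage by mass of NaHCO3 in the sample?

Total n(HNO3) added = 0.5762 x 0.05908 = 0.03404 mol.
n(LiOH) used = 0.2650 x 0.02164 = 0.005735 mol, which equals the excess n(HNO3).
So n(HNO3) consumed by the sample = 0.03404 - 0.005735 = 0.02831 mol.
n(NaHCO3) = 0.02831 / 1 = 0.02831 mol.
mass NaHCO3 = 0.02831 x 84.01 = 2.378 g, so %NaHCO3 = 2.378/3.5825 x 100 = 66.4%.

66.4%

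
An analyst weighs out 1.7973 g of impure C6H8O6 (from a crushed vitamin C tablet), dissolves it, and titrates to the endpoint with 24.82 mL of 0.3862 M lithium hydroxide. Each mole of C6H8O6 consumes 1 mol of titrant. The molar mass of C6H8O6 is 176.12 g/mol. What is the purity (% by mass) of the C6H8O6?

93.9%

n(LiOH) = 0.3862 x 0.02482 = 0.009585 mol.
n(C6H8O6) = 0.009585 / 1 = 0.009585 mol.
mass of C6H8O6 = 0.009585 x 176.12 = 1.688 g.
% purity = 1.688 / 1.7973 x 100 = 93.9%.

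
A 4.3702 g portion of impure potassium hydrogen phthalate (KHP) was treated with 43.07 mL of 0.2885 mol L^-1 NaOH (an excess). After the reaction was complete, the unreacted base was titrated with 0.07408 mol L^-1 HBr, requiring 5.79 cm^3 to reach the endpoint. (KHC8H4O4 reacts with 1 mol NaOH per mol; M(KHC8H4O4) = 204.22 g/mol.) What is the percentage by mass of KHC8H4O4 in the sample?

56.1%

Total n(NaOH) added = 0.2885 x 0.04307 = 0.01243 mol.
n(HBr) used = 0.07408 x 0.005790 = 0.0004289 mol, which equals the excess n(NaOH).
So n(NaOH) consumed by the sample = 0.01243 - 0.0004289 = 0.01200 mol.
n(KHC8H4O4) = 0.01200 / 1 = 0.01200 mol.
mass KHC8H4O4 = 0.01200 x 204.22 = 2.450 g, so %KHC8H4O4 = 2.450/4.3702 x 100 = 56.1%.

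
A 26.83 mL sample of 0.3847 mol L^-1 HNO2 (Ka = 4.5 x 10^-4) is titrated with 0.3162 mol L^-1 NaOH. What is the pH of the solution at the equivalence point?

8.29

n(HNO2) = 0.3847 x 0.02683 = 0.01032 mol; V(NaOH) at equivalence = 0.01032/0.3162 = 0.03264 L.
At equivalence all the acid is converted to NO2-; total volume = 0.02683 + 0.03264 = 0.05947 L, so [NO2-] = 0.01032/0.05947 = 0.1736 M.
Kb = Kw/Ka = 1.0e-14 / 4.5 x 10^-4 = 2.22e-11.
[OH^-] = sqrt(Kb x [NO2-]) = sqrt(2.22e-11 x 0.1736) = 1.96e-6 M.
pOH = 5.71, so pH = 14.00 - 5.71 = 8.29.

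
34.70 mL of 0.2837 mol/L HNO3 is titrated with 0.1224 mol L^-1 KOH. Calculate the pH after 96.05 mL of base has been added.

12.17

n(acid) = 0.2837 x 0.03470 = 0.009844 mol; n(KOH) added = 0.1224 x 0.09605 = 0.01176 mol.
Base is in excess by 0.01176 - 0.009844 = 0.001912 mol in a total volume of 0.1308 L.
[OH^-] = 0.001912/0.1308 = 0.01462 M, so pOH = 1.83 and pH = 14.00 - 1.83 = 12.17.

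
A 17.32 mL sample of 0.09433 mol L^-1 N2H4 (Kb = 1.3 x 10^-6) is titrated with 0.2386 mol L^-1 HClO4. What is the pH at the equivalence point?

n(N2H4) = 0.09433 x 0.01732 = 0.001634 mol; V(HClO4) at equivalence = 0.001634/0.2386 = 0.006847 L.
At equivalence the base is fully converted to N2H5+; total volume = 0.02417 L, so [N2H5+] = 0.001634/0.02417 = 0.06760 M.
Ka(N2H5+) = Kw/Kb = 1.0e-14 / 1.3 x 10^-6 = 7.69e-9.
[H^+] = sqrt(Ka x [N2H5+]) = sqrt(7.69e-9 x 0.06760) = 2.28e-5 M.
pH = -log(2.28e-5) = 4.64.

4.64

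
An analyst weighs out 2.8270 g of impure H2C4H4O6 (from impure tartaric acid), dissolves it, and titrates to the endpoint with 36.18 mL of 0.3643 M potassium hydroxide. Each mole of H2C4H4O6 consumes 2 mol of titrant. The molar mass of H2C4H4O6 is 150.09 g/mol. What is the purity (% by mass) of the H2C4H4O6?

n(KOH) = 0.3643 x 0.03618 = 0.01318 mol.
n(H2C4H4O6) = 0.01318 / 2 = 0.006590 mol.
mass of H2C4H4O6 = 0.006590 x 150.09 = 0.9891 g.
% purity = 0.9891 / 2.8270 x 100 = 35.0%.

35.0%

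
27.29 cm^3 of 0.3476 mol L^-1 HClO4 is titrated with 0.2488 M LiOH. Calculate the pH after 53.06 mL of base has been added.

n(acid) = 0.3476 x 0.02729 = 0.009486 mol; n(LiOH) added = 0.2488 x 0.05306 = 0.01320 mol.
Base is in excess by 0.01320 - 0.009486 = 0.003715 mol in a total volume of 0.08035 L.
[OH^-] = 0.003715/0.08035 = 0.04624 M, so pOH = 1.33 and pH = 14.00 - 1.33 = 12.67.

12.67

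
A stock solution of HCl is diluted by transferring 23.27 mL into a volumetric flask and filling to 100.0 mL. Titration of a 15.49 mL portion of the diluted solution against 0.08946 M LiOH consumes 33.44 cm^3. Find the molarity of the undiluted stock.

n(LiOH) = 0.08946 x 0.03344 = 0.002992 mol.
n(HCl) in the aliquot = 0.002992 mol.
[diluted HCl] = 0.002992 / 0.01549 = 0.1931 M.
Dilution factor = 100.0/23.27 = 4.297, so [stock] = 0.1931 x 4.297 = 0.830 M.

0.830 M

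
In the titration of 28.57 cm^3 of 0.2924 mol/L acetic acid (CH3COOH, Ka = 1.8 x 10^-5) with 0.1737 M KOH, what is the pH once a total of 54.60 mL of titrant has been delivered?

n(acid) = 0.2924 x 0.02857 = 0.008354 mol; n(KOH) added = 0.1737 x 0.05460 = 0.009484 mol.
Base is in excess by 0.009484 - 0.008354 = 0.001130 mol in a total volume of 0.08317 L.
[OH^-] = 0.001130/0.08317 = 0.01359 M, so pOH = 1.87 and pH = 14.00 - 1.87 = 12.13.

12.13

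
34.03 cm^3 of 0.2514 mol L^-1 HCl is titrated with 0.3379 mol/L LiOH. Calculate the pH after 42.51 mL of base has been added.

n(acid) = 0.2514 x 0.03403 = 0.008555 mol; n(LiOH) added = 0.3379 x 0.04251 = 0.01436 mol.
Base is in excess by 0.01436 - 0.008555 = 0.005809 mol in a total volume of 0.07654 L.
[OH^-] = 0.005809/0.07654 = 0.07589 M, so pOH = 1.12 and pH = 14.00 - 1.12 = 12.88.

12.88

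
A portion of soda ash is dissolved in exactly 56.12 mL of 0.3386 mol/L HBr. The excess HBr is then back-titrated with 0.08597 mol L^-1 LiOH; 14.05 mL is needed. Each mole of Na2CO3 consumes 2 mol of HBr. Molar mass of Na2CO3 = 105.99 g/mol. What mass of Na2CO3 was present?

0.943 g

Total n(HBr) added = 0.3386 x 0.05612 = 0.01900 mol.
n(LiOH) used = 0.08597 x 0.01405 = 0.001208 mol, which equals the excess n(HBr).
So n(HBr) consumed by the sample = 0.01900 - 0.001208 = 0.01779 mol.
n(Na2CO3) = 0.01779 / 2 = 0.008897 mol.
mass = 0.008897 mol x 105.99 g/mol = 0.943 g.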